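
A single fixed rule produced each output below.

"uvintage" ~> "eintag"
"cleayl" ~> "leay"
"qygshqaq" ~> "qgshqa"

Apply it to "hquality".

yualit

Looking at the pairs, the operation is to delete the first 2 characters, then move the last character to the front.
Applying both steps to "hquality": "uality", then "yualit".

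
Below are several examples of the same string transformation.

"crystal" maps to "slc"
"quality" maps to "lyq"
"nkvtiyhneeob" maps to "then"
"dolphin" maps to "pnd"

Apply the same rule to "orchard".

hdo

In each case the input is transformed by: keep one character in every 3, starting at position 1 (positions 1st, 4th, 7th, ...), then move the first character to the end.
Starting from "orchard": after the first operation, "ohd"; after the second, "hdo".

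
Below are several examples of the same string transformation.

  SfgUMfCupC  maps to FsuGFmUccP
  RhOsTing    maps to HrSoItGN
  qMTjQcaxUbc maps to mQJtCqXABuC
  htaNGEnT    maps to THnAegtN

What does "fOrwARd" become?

oFWRraD

In each case the input is transformed by: swap each adjacent pair of characters (1↔2, 3↔4, ...), then flip the case of every letter.
Starting from "fOrwARd": after the first operation, "OfwrRAd"; after the second, "oFWRraD".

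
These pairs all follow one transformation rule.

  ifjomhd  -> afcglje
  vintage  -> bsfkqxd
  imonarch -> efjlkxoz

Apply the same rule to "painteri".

fmxfkqbo

What's happening: move the last character to the front, then shift every letter 3 places backward in the alphabet (wrapping around).
"painteri" → "ipainter" → "fmxfkqbo".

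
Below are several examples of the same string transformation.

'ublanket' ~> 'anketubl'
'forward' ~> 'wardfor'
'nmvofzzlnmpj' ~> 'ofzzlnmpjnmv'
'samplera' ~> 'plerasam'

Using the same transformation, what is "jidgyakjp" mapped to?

Looking at the pairs, the operation is to move the first 3 characters to the end (rotate left by 3).
Applying that to "jidgyakjp" gives "gyakjpjid".

gyakjpjid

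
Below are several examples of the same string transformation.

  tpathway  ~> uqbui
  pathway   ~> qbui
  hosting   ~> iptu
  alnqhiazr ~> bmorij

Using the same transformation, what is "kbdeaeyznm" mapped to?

In each case the input is transformed by: shift every letter 1 place forward in the alphabet (wrapping around), then delete the last 3 characters.
Applying both steps to "kbdeaeyznm": "lcefbfzaon", then "lcefbfz".
(Check on "pathway": → "qbuixbz" → "qbui" ✓)

lcefbfz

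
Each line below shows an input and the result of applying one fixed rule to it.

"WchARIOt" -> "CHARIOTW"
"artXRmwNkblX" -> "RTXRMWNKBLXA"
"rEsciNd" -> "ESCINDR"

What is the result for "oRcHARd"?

The rule is to move the first character to the end, then convert every letter to uppercase.
Starting from "oRcHARd": after the first operation, "RcHARdo"; after the second, "RCHARDO".

RCHARDO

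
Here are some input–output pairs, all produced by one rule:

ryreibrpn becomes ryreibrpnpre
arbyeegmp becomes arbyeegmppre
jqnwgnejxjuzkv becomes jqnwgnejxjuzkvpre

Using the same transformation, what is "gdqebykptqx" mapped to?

The transformation: append "pre".
On "gdqebykptqx" that produces "gdqebykptqxpre".

gdqebykptqxpre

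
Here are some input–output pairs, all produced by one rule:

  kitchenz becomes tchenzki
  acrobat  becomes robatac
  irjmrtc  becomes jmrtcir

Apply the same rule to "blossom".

ossombl

Rule — move the first 2 characters to the end (rotate left by 2).
Doing the same to "blossom": "ossombl".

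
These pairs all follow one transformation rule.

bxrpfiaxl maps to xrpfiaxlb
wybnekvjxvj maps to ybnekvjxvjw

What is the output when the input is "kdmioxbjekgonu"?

dmioxbjekgonuk

In each case the input is transformed by: move the first character to the end.
For "kdmioxbjekgonu" the result is "dmioxbjekgonuk".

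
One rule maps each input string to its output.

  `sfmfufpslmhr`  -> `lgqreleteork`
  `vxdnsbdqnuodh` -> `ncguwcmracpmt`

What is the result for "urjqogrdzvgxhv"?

The pattern: shift every letter 1 place backward in the alphabet (wrapping around), then move the last 3 characters to the front (rotate right by 3).
For "urjqogrdzvgxhv", step one produces "tqipnfqcyufwgu"; step two turns that into "wgutqipnfqcyuf".

wgutqipnfqcyuf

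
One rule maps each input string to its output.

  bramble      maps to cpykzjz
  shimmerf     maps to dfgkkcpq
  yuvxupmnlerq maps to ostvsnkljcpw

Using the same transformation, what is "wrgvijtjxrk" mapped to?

Each output is the input with this applied: shift every letter 2 places backward in the alphabet (wrapping around), then swap the first and last characters.
"wrgvijtjxrk" → "upetghrhvpi" → "ipetghrhvpu".

ipetghrhvpu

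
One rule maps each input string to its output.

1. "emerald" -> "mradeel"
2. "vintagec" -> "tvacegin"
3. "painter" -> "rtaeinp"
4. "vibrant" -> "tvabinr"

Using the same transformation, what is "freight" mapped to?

In each case the input is transformed by: sort the characters into alphabetical order, then move the last 2 characters to the front (rotate right by 2).
Working it through for "freight": intermediate "efghirt", final "rtefghi".

rtefghi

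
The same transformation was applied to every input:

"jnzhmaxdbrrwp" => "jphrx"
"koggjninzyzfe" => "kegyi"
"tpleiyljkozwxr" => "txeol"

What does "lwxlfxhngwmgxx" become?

lxlwh

The transformation: keep one character in every 3, starting at position 1 (positions 1st, 4th, 7th, ...), then take characters alternately from the front and the back (1st, last, 2nd, 2nd-last, ...).
Starting from "lwxlfxhngwmgxx": after the first operation, "llhwx"; after the second, "lxlwh".
(Check on "tpleiyljkozwxr": → "telox" → "txeol" ✓)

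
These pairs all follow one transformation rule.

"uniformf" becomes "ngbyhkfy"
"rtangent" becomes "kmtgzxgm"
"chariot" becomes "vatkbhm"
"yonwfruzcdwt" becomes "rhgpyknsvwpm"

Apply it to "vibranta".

obuktgmt

The rule is to shift every letter 7 places backward in the alphabet (wrapping around).
Applying that to "vibranta" gives "obuktgmt".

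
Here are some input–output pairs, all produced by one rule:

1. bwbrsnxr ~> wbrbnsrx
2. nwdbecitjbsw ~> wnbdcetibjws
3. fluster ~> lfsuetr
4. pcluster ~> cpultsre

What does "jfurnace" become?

fjruanec

What's happening: swap each adjacent pair of characters (1↔2, 3↔4, ...).
For "jfurnace" the result is "fjruanec".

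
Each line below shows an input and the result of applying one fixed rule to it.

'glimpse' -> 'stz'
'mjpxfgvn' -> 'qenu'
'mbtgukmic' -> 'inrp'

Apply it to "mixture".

The transformation: shift every letter 7 places forward in the alphabet (wrapping around), then keep every other character starting from the second (positions 2nd, 4th, 6th, ...).
For "mixture", step one produces "tpeabyl"; step two turns that into "pay".

pay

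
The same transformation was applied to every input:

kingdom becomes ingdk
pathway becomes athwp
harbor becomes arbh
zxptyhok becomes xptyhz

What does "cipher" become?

In each case the input is transformed by: delete the last 2 characters, then move the first character to the end.
Doing the same to "cipher": "iphc".

iphc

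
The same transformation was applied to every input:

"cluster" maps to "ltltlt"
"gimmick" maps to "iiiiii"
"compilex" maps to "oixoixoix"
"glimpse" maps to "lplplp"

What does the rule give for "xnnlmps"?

nmnmnm

Looking at the pairs, the operation is to keep one character in every 3, starting at position 2 (positions 2nd, 5th, 8th, ...), then write the whole string 3 times in a row.
On "xnnlmps": the first step gives "nm", and the second then gives "nmnmnm".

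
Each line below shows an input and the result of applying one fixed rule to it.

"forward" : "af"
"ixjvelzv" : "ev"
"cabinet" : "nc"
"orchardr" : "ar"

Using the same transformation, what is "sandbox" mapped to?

bs

The rule is to move the first 2 characters to the end (rotate left by 2), then keep one character in every 3, starting at position 3 (positions 3rd, 6th, 9th, ...).
Applying both steps to "sandbox": "ndboxsa", then "bs".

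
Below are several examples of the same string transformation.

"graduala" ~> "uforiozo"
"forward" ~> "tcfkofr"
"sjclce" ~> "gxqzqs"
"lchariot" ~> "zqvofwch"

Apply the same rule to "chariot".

What's happening: shift every letter 12 places backward in the alphabet (wrapping around).
On "chariot" that produces "qvofwch".

qvofwch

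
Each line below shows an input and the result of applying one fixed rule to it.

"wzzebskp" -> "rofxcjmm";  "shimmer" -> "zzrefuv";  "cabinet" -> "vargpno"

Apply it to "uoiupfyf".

Looking at the pairs, the operation is to move the first 3 characters to the end (rotate left by 3), then shift every letter 13 places forward in the alphabet (wrapping around) — i.e. ROT13.
For "uoiupfyf", step one produces "upfyfuoi"; step two turns that into "hcslshbv".

hcslshbv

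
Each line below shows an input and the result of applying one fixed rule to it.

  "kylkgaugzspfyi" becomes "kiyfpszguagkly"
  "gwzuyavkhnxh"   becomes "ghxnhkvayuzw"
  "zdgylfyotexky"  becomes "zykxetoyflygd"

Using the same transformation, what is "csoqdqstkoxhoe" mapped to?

The pattern: move the first character to the end, then reverse the string.
Applying both steps to "csoqdqstkoxhoe": "soqdqstkoxhoec", then "ceohxoktsqdqos".

ceohxoktsqdqos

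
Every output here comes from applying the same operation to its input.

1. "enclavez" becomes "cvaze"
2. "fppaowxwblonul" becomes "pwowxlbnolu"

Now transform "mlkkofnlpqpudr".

The transformation: swap each adjacent pair of characters (1↔2, 3↔4, ...), then delete the first 3 characters.
For "mlkkofnlpqpudr" the result is "kfolnqpuprd".

kfolnqpuprd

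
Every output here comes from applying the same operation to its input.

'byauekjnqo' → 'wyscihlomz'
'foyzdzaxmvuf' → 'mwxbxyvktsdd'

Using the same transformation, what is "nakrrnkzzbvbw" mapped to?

yipplixxztzul

The pattern: move the first character to the end, then shift every letter 2 places backward in the alphabet (wrapping around).
Working it through for "nakrrnkzzbvbw": intermediate "akrrnkzzbvbwn", final "yipplixxztzul".
(Check on "foyzdzaxmvuf": → "oyzdzaxmvuff" → "mwxbxyvktsdd" ✓)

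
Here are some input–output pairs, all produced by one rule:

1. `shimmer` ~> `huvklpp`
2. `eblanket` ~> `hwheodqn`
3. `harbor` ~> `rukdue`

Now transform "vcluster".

Rule — move the last 2 characters to the front (rotate right by 2), then shift every letter 3 places forward in the alphabet (wrapping around).
"vcluster" → "ervclust" → "huyfoxvw".
(Check on "shimmer": → "ershimm" → "huvklpp" ✓)

huyfoxvw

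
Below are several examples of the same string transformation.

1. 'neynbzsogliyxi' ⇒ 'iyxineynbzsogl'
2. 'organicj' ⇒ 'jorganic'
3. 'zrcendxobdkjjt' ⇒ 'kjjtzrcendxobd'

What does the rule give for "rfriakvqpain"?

ainrfriakvqp

Looking at the pairs, the operation is to swap the front and back halves of the string, then move the first 3 characters to the end (rotate left by 3).
For "rfriakvqpain", step one produces "vqpainrfriak"; step two turns that into "ainrfriakvqp".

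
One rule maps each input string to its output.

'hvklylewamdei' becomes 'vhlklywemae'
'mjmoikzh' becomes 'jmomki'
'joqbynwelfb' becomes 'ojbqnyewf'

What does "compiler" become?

ocpmli

Rule — swap each adjacent pair of characters (1↔2, 3↔4, ...), then delete the last 2 characters.
Starting from "compiler": after the first operation, "ocpmlire"; after the second, "ocpmli".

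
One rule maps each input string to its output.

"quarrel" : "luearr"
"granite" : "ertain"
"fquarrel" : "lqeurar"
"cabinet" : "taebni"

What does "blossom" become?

Each output is the input with this applied: take characters alternately from the front and the back (1st, last, 2nd, 2nd-last, ...), then delete the first character.
On "blossom": the first step gives "bmlooss", and the second then gives "mlooss".

mlooss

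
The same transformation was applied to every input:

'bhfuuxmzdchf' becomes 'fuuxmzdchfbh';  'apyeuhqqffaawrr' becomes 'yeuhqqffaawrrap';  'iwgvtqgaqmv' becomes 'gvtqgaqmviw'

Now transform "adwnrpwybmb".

wnrpwybmbad

Rule — move the first 2 characters to the end (rotate left by 2).
"adwnrpwybmb" → "wnrpwybmbad".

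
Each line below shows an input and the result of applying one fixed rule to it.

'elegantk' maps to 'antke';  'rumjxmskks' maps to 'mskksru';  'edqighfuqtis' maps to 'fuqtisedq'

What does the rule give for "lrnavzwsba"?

The pattern: swap the front and back halves of the string, then delete the last 3 characters.
Working it through for "lrnavzwsba": intermediate "zwsbalrnav", final "zwsbalr".
(Check on "elegantk": → "antkeleg" → "antke" ✓)

zwsbalr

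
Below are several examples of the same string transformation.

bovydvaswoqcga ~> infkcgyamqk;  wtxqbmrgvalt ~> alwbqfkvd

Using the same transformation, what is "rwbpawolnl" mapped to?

Rule — delete the first 3 characters, then shift every letter 10 places forward in the alphabet (wrapping around).
"rwbpawolnl" → "zkgyvxv".

zkgyvxv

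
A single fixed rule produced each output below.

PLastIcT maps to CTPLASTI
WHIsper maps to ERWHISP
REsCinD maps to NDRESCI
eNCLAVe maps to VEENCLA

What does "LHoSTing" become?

Rule — move the last 2 characters to the front (rotate right by 2), then convert every letter to uppercase.
For "LHoSTing", step one produces "ngLHoSTi"; step two turns that into "NGLHOSTI".

NGLHOSTI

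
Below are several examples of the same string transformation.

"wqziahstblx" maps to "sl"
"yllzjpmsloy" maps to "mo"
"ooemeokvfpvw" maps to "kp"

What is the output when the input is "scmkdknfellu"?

nl

The rule is to keep one character in every 3, starting at position 1 (positions 1st, 4th, 7th, ...), then keep only the last 2 characters.
Starting from "scmkdknfellu": after the first operation, "sknl"; after the second, "nl".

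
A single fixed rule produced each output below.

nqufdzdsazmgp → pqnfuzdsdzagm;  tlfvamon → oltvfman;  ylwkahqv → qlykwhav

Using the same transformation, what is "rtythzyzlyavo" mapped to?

Each output is the input with this applied: swap each adjacent pair of characters (1↔2, 3↔4, ...), then move the last character to the front.
"rtythzyzlyavo" → "otrtyzhzyylva".

otrtyzhzyylva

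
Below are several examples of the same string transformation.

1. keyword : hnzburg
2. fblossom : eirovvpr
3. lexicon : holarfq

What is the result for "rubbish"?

xueevlk

The rule is to shift every letter 3 places forward in the alphabet (wrapping around), then swap each adjacent pair of characters (1↔2, 3↔4, ...).
Working it through for "rubbish": intermediate "uxeelvk", final "xueevlk".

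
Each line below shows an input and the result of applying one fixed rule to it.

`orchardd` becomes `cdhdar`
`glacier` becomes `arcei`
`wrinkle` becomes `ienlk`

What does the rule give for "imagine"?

aegni

The pattern: delete the first 2 characters, then take characters alternately from the front and the back (1st, last, 2nd, 2nd-last, ...).
Applying both steps to "imagine": "agine", then "aegni".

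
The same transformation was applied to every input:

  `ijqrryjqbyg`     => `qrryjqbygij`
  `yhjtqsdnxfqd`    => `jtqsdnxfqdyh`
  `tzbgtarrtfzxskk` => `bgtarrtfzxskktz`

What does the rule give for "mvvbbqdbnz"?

vbbqdbnzmv

The rule is to move the first 2 characters to the end (rotate left by 2).
So "mvvbbqdbnz" becomes "vbbqdbnzmv".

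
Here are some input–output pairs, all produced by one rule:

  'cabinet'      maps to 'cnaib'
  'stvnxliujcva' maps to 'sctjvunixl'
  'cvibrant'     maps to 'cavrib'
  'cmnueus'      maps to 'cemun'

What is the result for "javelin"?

Each output is the input with this applied: delete the last 2 characters, then take characters alternately from the front and the back (1st, last, 2nd, 2nd-last, ...).
For "javelin", step one produces "javel"; step two turns that into "jlaev".

jlaev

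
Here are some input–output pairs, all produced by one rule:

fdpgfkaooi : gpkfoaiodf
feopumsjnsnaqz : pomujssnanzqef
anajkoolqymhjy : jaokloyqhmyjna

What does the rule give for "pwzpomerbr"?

pzmorerbwp

Rule — move the first 2 characters to the end (rotate left by 2), then swap each adjacent pair of characters (1↔2, 3↔4, ...).
Working it through for "pwzpomerbr": intermediate "zpomerbrpw", final "pzmorerbwp".
(Check on "anajkoolqymhjy": → "ajkoolqymhjyan" → "jaokloyqhmyjna" ✓)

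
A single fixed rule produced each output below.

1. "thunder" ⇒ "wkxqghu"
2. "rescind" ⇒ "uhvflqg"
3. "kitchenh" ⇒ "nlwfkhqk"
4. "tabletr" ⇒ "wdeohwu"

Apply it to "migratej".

Looking at the pairs, the operation is to shift every letter 3 places forward in the alphabet (wrapping around).
"migratej" → "pljudwhm".

pljudwhm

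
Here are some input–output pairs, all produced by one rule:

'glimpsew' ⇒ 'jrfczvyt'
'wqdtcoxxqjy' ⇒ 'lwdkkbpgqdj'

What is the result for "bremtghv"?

The rule is to reverse the string, then shift every letter 13 places forward in the alphabet (wrapping around) — i.e. ROT13.
Applying both steps to "bremtghv": "vhgtmerb", then "iutgzreo".

iutgzreo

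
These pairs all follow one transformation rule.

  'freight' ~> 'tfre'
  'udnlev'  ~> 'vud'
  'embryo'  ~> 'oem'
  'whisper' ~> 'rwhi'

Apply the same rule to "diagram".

mdia

In each case the input is transformed by: move the last character to the front, then delete the last 3 characters.
Starting from "diagram": after the first operation, "mdiagra"; after the second, "mdia".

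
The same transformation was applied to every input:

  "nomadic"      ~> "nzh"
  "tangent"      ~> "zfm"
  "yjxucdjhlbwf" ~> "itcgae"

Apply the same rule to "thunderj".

gmdi

The pattern: keep every other character starting from the second (positions 2nd, 4th, 6th, ...), then shift every letter 1 place backward in the alphabet (wrapping around).
Starting from "thunderj": after the first operation, "hnej"; after the second, "gmdi".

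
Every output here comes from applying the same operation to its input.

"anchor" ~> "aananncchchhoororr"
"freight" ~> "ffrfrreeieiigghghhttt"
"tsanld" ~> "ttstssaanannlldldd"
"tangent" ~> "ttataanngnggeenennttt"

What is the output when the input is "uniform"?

What's happening: repeat every character 3 times, then swap each adjacent pair of characters (1↔2, 3↔4, ...).
On "uniform": the first step gives "uuunnniiifffooorrrmmm", and the second then gives "uununniififfoororrmmm".

uununniififfoororrmmm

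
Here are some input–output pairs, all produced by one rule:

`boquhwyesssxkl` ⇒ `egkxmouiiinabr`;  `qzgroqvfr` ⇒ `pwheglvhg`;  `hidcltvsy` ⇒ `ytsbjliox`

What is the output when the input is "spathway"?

Each output is the input with this applied: move the first character to the end, then shift every letter 10 places backward in the alphabet (wrapping around).
Applying that to "spathway" gives "fqjxmqoi".

fqjxmqoi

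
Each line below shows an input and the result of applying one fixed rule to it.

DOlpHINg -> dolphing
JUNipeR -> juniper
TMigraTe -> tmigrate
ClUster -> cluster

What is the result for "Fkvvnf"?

fkvvnf

The transformation: convert every letter to lowercase.
"Fkvvnf" → "fkvvnf".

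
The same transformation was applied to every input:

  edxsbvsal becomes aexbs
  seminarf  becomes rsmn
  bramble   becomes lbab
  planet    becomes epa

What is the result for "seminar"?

asmn

The transformation: move the last 2 characters to the front (rotate right by 2), then keep every other character starting from the first (positions 1st, 3rd, 5th, ...).
On "seminar": the first step gives "arsemin", and the second then gives "asmn".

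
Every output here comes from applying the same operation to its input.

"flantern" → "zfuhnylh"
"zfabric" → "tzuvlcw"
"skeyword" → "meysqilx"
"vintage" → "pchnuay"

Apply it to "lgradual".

Rule — shift every letter 6 places backward in the alphabet (wrapping around).
So "lgradual" becomes "faluxouf".

faluxouf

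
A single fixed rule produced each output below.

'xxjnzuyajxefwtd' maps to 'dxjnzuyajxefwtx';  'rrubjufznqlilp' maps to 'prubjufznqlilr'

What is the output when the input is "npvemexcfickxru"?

upvemexcfickxrn

What's happening: swap the first and last characters.
So "npvemexcfickxru" becomes "upvemexcfickxrn".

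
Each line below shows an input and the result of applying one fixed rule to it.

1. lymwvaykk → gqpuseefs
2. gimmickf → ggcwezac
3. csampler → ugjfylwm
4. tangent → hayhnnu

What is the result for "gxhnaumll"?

bhuogffar

In each case the input is transformed by: move the first 2 characters to the end (rotate left by 2), then shift every letter 6 places backward in the alphabet (wrapping around).
Applying both steps to "gxhnaumll": "hnaumllgx", then "bhuogffar".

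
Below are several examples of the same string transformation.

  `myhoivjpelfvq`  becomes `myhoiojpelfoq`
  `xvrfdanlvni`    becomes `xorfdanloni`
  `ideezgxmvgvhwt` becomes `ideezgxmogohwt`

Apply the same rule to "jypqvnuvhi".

jypqonuohi

The rule is to replace every "v" with "o".
So "jypqvnuvhi" becomes "jypqonuohi".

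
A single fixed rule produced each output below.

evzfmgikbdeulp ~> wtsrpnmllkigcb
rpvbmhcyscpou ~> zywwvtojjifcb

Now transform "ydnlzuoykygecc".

vusrnlkjjgfffb

Rule — shift every letter 7 places forward in the alphabet (wrapping around), then sort the characters into reverse alphabetical order.
On "ydnlzuoykygecc": the first step gives "fkusgbvfrfnljj", and the second then gives "vusrnlkjjgfffb".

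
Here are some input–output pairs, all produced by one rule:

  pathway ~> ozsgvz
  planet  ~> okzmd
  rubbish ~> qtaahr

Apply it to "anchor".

zmbgn

Looking at the pairs, the operation is to shift every letter 1 place backward in the alphabet (wrapping around), then delete the last character.
"anchor" → "zmbgnq" → "zmbgn".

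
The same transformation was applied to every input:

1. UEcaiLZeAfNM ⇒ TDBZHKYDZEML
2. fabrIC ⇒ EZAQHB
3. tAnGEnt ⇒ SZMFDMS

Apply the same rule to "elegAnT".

DKDFZMS

Looking at the pairs, the operation is to shift every letter 1 place backward in the alphabet (wrapping around), then convert every letter to uppercase.
On "elegAnT": the first step gives "dkdfZmS", and the second then gives "DKDFZMS".
(Check on "fabrIC": → "ezaqHB" → "EZAQHB" ✓)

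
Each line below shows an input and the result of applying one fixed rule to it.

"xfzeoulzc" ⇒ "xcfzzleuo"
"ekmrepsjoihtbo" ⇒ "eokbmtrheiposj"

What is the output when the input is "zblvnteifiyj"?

Looking at the pairs, the operation is to take characters alternately from the front and the back (1st, last, 2nd, 2nd-last, ...).
So "zblvnteifiyj" becomes "zjbylivfnite".

zjbylivfnite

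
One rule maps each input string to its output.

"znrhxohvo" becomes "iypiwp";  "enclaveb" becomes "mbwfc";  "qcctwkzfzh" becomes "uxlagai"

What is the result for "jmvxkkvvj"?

yllwwk

The pattern: shift every letter 1 place forward in the alphabet (wrapping around), then delete the first 3 characters.
On "jmvxkkvvj" that produces "yllwwk".
(Check on "znrhxohvo": → "aosiypiwp" → "iypiwp" ✓)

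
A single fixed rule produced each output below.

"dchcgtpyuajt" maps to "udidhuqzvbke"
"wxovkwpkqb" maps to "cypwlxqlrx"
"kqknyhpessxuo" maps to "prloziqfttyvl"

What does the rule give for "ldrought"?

uespvhim

The rule is to shift every letter 1 place forward in the alphabet (wrapping around), then swap the first and last characters.
"ldrought" → "uespvhim".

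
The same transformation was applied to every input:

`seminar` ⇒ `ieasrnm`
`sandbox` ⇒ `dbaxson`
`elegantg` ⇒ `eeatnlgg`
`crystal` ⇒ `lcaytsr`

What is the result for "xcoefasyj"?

The transformation: sort the characters into reverse alphabetical order, then move the last 3 characters to the front (rotate right by 3).
On "xcoefasyj": the first step gives "yxsojfeca", and the second then gives "ecayxsojf".
(Check on "sandbox": → "xsondba" → "dbaxson" ✓)

ecayxsojf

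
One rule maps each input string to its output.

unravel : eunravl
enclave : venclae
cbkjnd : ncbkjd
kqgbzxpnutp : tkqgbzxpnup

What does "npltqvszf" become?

znpltqvsf

Looking at the pairs, the operation is to move the last character to the front, then swap the first and last characters.
Starting from "npltqvszf": after the first operation, "fnpltqvsz"; after the second, "znpltqvsf".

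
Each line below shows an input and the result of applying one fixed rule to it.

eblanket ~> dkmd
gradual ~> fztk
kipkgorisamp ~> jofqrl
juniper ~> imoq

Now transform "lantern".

Looking at the pairs, the operation is to shift every letter 1 place backward in the alphabet (wrapping around), then keep every other character starting from the first (positions 1st, 3rd, 5th, ...).
On "lantern": the first step gives "kzmsdqm", and the second then gives "kmdm".

kmdm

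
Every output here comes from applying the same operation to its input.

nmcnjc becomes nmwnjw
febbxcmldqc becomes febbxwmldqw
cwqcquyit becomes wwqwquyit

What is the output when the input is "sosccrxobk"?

soswwrxobk

In each case the input is transformed by: replace every "c" with "w".
For "sosccrxobk" the result is "soswwrxobk".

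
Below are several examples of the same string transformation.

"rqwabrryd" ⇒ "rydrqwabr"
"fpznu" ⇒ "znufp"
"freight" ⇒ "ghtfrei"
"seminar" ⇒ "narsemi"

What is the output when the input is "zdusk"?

What's happening: move the last 3 characters to the front (rotate right by 3).
Applying that to "zdusk" gives "uskzd".

uskzd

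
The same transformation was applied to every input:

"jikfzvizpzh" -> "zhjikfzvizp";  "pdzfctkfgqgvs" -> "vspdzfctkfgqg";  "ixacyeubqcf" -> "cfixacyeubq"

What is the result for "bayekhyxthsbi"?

bibayekhyxths

Rule — move the last 2 characters to the front (rotate right by 2).
For "bayekhyxthsbi" the result is "bibayekhyxths".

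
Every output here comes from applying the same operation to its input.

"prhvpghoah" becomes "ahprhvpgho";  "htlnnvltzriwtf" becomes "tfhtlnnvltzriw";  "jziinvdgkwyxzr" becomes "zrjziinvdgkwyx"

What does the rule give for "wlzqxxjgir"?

irwlzqxxjg

The transformation: move the last 2 characters to the front (rotate right by 2).
Doing the same to "wlzqxxjgir": "irwlzqxxjg".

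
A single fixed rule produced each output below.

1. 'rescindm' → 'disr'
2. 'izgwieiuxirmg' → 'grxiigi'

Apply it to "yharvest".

Rule — keep every other character starting from the first (positions 1st, 3rd, 5th, ...), then reverse the string.
"yharvest" → "svay".

svay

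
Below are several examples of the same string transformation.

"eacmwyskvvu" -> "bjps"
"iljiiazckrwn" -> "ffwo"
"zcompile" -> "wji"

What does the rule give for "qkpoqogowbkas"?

nldyp

Each output is the input with this applied: shift every letter 3 places backward in the alphabet (wrapping around), then keep one character in every 3, starting at position 1 (positions 1st, 4th, 7th, ...).
For "qkpoqogowbkas", step one produces "nhmlnldltyhxp"; step two turns that into "nldyp".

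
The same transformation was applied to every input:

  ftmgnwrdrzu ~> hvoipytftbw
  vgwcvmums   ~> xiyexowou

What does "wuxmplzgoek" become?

The pattern: shift every letter 2 places forward in the alphabet (wrapping around).
Applying that to "wuxmplzgoek" gives "ywzornbiqgm".

ywzornbiqgm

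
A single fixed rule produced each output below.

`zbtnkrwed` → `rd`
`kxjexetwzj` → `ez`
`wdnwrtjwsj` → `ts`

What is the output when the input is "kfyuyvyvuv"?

vu

What's happening: keep one character in every 3, starting at position 3 (positions 3rd, 6th, 9th, ...), then delete the first character.
On "kfyuyvyvuv": the first step gives "yvu", and the second then gives "vu".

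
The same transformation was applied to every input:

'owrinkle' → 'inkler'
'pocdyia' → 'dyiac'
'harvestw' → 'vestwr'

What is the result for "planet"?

neta

Looking at the pairs, the operation is to delete the first 2 characters, then move the first character to the end.
On "planet": the first step gives "anet", and the second then gives "neta".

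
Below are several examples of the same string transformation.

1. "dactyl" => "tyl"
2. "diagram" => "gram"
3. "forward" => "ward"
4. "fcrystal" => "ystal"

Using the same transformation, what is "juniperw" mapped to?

iperw

What's happening: delete the first 3 characters.
For "juniperw" the result is "iperw".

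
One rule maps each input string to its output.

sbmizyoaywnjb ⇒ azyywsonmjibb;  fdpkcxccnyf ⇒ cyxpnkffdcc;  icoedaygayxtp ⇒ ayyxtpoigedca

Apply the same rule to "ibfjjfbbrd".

brjjiffdbb

What's happening: sort the characters into reverse alphabetical order, then move the last character to the front.
Working it through for "ibfjjfbbrd": intermediate "rjjiffdbbb", final "brjjiffdbb".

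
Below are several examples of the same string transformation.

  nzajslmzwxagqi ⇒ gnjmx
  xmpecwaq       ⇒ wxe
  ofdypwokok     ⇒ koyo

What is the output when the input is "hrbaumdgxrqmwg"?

mhadr

What's happening: move the last 3 characters to the front (rotate right by 3), then keep one character in every 3, starting at position 1 (positions 1st, 4th, 7th, ...).
Working it through for "hrbaumdgxrqmwg": intermediate "mwghrbaumdgxrq", final "mhadr".
(Check on "ofdypwokok": → "kokofdypwo" → "koyo" ✓)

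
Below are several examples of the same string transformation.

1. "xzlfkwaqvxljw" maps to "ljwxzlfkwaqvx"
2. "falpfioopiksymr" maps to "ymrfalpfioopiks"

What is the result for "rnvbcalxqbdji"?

The pattern: move the last 3 characters to the front (rotate right by 3).
"rnvbcalxqbdji" → "djirnvbcalxqb".

djirnvbcalxqb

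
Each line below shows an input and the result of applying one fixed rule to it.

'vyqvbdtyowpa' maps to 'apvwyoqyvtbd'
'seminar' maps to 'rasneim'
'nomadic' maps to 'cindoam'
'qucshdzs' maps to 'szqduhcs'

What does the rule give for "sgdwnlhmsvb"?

bvssgmdhwln

The transformation: move the last character to the front, then take characters alternately from the front and the back (1st, last, 2nd, 2nd-last, ...).
"sgdwnlhmsvb" → "bsgdwnlhmsv" → "bvssgmdhwln".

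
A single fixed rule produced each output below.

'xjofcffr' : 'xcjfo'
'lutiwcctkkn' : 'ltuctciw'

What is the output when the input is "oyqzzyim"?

ozyzq

The rule is to delete the last 3 characters, then take characters alternately from the front and the back (1st, last, 2nd, 2nd-last, ...).
Working it through for "oyqzzyim": intermediate "oyqzz", final "ozyzq".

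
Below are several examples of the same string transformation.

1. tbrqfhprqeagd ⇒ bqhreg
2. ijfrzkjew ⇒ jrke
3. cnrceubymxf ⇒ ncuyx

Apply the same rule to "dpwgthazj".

pghz

Each output is the input with this applied: keep every other character starting from the second (positions 2nd, 4th, 6th, ...).
Doing the same to "dpwgthazj": "pghz".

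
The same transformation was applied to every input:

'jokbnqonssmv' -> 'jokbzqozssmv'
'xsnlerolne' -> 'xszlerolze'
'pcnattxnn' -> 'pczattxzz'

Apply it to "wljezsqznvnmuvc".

Rule — replace every "n" with "z".
Doing the same to "wljezsqznvnmuvc": "wljezsqzzvzmuvc".

wljezsqzzvzmuvc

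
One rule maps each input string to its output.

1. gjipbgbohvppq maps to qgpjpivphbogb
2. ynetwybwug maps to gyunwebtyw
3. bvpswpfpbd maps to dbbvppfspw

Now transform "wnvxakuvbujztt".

twtnzvjxuabkvu

What's happening: reverse the string, then take characters alternately from the front and the back (1st, last, 2nd, 2nd-last, ...).
Starting from "wnvxakuvbujztt": after the first operation, "ttzjubvukaxvnw"; after the second, "twtnzvjxuabkvu".
(Check on "ynetwybwug": → "guwbywteny" → "gyunwebtyw" ✓)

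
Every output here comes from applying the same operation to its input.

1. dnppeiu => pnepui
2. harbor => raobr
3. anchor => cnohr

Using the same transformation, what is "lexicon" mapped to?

What's happening: delete the first character, then swap each adjacent pair of characters (1↔2, 3↔4, ...).
Working it through for "lexicon": intermediate "exicon", final "xecino".
(Check on "dnppeiu": → "nppeiu" → "pnepui" ✓)

xecino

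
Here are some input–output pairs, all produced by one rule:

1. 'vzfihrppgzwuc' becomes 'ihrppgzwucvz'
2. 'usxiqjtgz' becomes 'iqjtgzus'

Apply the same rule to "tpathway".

Each output is the input with this applied: move the first 2 characters to the end (rotate left by 2), then delete the first character.
Applying both steps to "tpathway": "athwaytp", then "thwaytp".

thwaytp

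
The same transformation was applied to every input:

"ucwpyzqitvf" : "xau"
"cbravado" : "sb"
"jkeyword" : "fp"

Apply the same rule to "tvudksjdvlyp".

vtwq

What's happening: shift every letter 1 place forward in the alphabet (wrapping around), then keep one character in every 3, starting at position 3 (positions 3rd, 6th, 9th, ...).
On "tvudksjdvlyp": the first step gives "uwveltkewmzq", and the second then gives "vtwq".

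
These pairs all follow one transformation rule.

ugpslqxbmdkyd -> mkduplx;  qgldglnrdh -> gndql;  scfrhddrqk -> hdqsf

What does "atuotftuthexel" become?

teeautt

Each output is the input with this applied: keep every other character starting from the first (positions 1st, 3rd, 5th, ...), then move the last 3 characters to the front (rotate right by 3).
"atuotftuthexel" → "autttee" → "teeautt".
(Check on "ugpslqxbmdkyd": → "uplxmkd" → "mkduplx" ✓)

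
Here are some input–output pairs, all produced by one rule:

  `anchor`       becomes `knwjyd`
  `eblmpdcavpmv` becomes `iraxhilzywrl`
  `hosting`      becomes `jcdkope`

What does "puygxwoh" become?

kdlqucts

The pattern: shift every letter 4 places backward in the alphabet (wrapping around), then move the last 2 characters to the front (rotate right by 2).
On "puygxwoh": the first step gives "lquctskd", and the second then gives "kdlqucts".
(Check on "anchor": → "wjydkn" → "knwjyd" ✓)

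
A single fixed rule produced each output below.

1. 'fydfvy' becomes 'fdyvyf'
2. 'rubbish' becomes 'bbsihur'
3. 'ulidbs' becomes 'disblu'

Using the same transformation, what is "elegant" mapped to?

The transformation: swap each adjacent pair of characters (1↔2, 3↔4, ...), then move the first 2 characters to the end (rotate left by 2).
Starting from "elegant": after the first operation, "legenat"; after the second, "genatle".

genatle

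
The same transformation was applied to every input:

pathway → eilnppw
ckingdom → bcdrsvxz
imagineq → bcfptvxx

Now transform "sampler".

In each case the input is transformed by: shift every letter 11 places backward in the alphabet (wrapping around), then sort the characters into alphabetical order.
On "sampler" that produces "abeghpt".

abeghpt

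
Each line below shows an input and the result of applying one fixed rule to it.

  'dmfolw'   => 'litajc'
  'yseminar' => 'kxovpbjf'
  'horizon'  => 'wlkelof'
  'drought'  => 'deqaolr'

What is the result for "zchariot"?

flqwzexo

What's happening: move the last 3 characters to the front (rotate right by 3), then shift every letter 3 places backward in the alphabet (wrapping around).
Doing the same to "zchariot": "flqwzexo".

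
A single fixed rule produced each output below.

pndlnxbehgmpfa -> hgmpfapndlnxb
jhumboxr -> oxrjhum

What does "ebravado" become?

The rule is to swap the front and back halves of the string, then delete the first character.
"ebravado" → "vadoebra" → "adoebra".

adoebra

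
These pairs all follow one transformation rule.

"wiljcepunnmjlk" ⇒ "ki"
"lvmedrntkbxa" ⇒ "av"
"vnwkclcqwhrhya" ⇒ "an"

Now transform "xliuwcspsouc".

What's happening: swap the first and last characters, then keep only the first 2 characters.
Applying both steps to "xliuwcspsouc": "cliuwcspsoux", then "cl".

cl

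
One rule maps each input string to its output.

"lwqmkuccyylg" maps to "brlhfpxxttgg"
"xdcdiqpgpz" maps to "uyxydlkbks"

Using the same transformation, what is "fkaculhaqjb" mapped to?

The transformation: swap the first and last characters, then shift every letter 5 places backward in the alphabet (wrapping around).
Working it through for "fkaculhaqjb": intermediate "bkaculhaqjf", final "wfvxpgcvlea".

wfvxpgcvlea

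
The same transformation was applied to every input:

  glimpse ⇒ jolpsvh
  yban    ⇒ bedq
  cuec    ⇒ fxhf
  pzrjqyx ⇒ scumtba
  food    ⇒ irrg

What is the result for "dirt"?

gluw

The pattern: shift every letter 3 places forward in the alphabet (wrapping around).
For "dirt" the result is "gluw".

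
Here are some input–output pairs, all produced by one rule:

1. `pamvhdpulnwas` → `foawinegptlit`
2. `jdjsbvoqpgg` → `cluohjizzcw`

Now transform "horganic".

The transformation: move the first 2 characters to the end (rotate left by 2), then shift every letter 7 places backward in the alphabet (wrapping around).
On "horganic": the first step gives "rganicho", and the second then gives "kztgbvah".

kztgbvah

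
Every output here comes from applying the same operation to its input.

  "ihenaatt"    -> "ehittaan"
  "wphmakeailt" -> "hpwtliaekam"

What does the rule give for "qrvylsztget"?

The rule is to reverse the string, then move the last 3 characters to the front (rotate right by 3).
Applying both steps to "qrvylsztget": "tegtzslyvrq", then "vrqtegtzsly".

vrqtegtzsly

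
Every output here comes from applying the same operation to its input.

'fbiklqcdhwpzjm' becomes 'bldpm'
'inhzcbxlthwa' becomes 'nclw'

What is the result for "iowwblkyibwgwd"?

obywd

What's happening: keep one character in every 3, starting at position 2 (positions 2nd, 5th, 8th, ...).
So "iowwblkyibwgwd" becomes "obywd".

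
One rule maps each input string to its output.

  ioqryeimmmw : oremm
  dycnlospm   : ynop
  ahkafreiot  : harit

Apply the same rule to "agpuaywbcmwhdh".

Rule — keep every other character starting from the second (positions 2nd, 4th, 6th, ...).
So "agpuaywbcmwhdh" becomes "guybmhh".

guybmhh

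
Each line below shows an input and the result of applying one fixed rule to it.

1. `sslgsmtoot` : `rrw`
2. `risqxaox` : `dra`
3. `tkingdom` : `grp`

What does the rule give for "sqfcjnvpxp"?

sas

Each output is the input with this applied: shift every letter 3 places forward in the alphabet (wrapping around), then keep only the last 3 characters.
Applying both steps to "sqfcjnvpxp": "vtifmqysas", then "sas".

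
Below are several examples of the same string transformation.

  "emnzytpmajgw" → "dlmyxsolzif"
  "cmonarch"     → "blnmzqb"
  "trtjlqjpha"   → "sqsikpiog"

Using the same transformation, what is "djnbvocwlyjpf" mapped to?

cimaunbvkxio

The transformation: delete the last character, then shift every letter 1 place backward in the alphabet (wrapping around).
Starting from "djnbvocwlyjpf": after the first operation, "djnbvocwlyjp"; after the second, "cimaunbvkxio".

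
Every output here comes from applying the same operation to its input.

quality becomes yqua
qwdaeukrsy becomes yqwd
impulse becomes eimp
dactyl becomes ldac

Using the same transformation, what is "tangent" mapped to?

ttan

The transformation: move the last character to the front, then keep only the first 4 characters.
On "tangent": the first step gives "ttangen", and the second then gives "ttan".
(Check on "impulse": → "eimpuls" → "eimp" ✓)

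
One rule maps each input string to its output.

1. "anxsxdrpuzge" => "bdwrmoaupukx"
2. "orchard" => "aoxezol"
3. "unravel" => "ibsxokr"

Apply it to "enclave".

What's happening: shift every letter 3 places backward in the alphabet (wrapping around), then reverse the string.
Working it through for "enclave": intermediate "bkzixsb", final "bsxizkb".
(Check on "unravel": → "rkoxsbi" → "ibsxokr" ✓)

bsxizkb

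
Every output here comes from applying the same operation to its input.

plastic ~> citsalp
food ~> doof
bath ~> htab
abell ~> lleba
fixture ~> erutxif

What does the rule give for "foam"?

The rule is to reverse the string.
"foam" → "maof".

maof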